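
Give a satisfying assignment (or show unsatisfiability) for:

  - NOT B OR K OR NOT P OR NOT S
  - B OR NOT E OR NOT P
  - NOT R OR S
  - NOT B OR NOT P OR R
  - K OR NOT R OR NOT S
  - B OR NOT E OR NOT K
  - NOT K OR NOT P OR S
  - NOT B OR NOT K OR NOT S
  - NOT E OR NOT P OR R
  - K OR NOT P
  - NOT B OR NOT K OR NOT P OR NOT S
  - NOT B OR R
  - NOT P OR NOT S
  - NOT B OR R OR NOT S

R = True, B = False, S = True, E = False, P = False, K = True

Set R = True.
  then (NOT R OR S) forces S = True.
  then (K OR NOT R OR NOT S) forces K = True.
  then (NOT B OR NOT K OR NOT S) forces B = False.
  then (NOT P OR NOT S) forces P = False.
  then (B OR NOT E OR NOT K) forces E = False.
All clauses satisfied.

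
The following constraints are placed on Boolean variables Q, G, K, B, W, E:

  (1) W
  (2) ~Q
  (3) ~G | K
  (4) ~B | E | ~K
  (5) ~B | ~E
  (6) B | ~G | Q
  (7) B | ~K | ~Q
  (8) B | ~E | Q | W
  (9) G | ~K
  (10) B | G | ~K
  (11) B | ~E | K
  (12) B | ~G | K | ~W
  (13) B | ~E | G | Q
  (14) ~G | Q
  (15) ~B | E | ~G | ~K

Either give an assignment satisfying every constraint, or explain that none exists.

Q = False; G = False; K = False; B = False; W = True; E = False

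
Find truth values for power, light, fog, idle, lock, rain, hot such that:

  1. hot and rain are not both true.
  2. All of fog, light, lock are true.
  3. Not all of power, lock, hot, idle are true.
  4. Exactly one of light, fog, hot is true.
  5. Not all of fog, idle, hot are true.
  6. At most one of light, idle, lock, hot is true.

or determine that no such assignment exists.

Unsatisfiable

Case light = True:
  (2) forces fog = True.
  Constraint (4) is violated (light=T, fog=T) — contradiction.
Case light = False:
  Constraint (2) is violated (light=F) — contradiction.
Both cases fail — unsatisfiable.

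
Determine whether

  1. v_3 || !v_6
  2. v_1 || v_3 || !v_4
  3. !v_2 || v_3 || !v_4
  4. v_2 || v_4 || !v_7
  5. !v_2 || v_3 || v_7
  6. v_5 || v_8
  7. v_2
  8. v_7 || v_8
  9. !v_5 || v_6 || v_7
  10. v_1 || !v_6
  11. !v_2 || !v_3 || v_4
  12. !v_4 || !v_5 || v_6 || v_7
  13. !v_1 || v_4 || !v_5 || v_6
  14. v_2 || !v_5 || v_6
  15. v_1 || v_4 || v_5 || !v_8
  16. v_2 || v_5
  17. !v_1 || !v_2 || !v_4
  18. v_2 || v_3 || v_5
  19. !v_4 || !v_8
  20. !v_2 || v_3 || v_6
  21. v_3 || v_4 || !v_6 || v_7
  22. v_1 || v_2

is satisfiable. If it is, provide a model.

Unit clause (v_2) forces v_2 = True.
Try v_1 = True:
  (!v_1 || !v_2 || !v_4) forces v_4 = False.
  (!v_2 || !v_3 || v_4) forces v_3 = False.
  (v_3 || !v_6) forces v_6 = False.
  clause (!v_2 || v_3 || v_6) is falsified — backtrack.
So v_1 = False.
  then (v_1 || !v_6) forces v_6 = False.
  then (!v_2 || v_3 || v_6) forces v_3 = True.
  then (!v_2 || !v_3 || v_4) forces v_4 = True.
  then (!v_4 || !v_8) forces v_8 = False.
  then (v_5 || v_8) forces v_5 = True.
  then (v_7 || v_8) forces v_7 = True.
All clauses satisfied.

v_1=F; v_2=T; v_3=T; v_4=T; v_5=T; v_6=F; v_7=T; v_8=F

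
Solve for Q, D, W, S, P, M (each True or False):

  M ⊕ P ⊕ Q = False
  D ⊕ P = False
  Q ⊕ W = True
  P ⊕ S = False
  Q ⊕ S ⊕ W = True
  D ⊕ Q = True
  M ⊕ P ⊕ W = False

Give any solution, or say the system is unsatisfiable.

Adding constraints 1, 3, 7 mod 2: every variable appears an even number of times on the left, so the left side is 0.
But the right sides sum to 1 (mod 2). 0 ≠ 1 — the system is inconsistent.

Unsatisfiable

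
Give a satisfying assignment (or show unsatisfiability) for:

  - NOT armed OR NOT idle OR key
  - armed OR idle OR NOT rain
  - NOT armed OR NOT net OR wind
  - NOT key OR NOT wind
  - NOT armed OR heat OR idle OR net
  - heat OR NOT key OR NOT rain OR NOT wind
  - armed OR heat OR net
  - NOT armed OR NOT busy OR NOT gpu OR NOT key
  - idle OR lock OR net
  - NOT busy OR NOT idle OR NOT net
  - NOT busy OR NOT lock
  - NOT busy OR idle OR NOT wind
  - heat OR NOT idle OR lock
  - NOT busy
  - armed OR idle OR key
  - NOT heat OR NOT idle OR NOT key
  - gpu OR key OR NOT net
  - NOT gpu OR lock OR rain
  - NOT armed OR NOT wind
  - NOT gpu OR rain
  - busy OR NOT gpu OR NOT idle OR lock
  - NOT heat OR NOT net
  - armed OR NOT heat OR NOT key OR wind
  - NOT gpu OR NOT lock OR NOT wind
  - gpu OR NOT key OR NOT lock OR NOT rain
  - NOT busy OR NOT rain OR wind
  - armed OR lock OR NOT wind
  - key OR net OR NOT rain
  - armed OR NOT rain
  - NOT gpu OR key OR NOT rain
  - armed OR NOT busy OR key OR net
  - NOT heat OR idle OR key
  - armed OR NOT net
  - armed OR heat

Unit clause (NOT busy) forces busy = False.
Set idle = False.
Try net = True:
  (NOT heat OR NOT net) forces heat = False.
  (armed OR NOT net) forces armed = True.
  (NOT armed OR NOT net OR wind) forces wind = True.
  clause (NOT armed OR NOT wind) is falsified — backtrack.
So net = False.
  then (idle OR lock OR net) forces lock = True.
Try heat = False:
  (NOT armed OR heat OR idle OR net) forces armed = False.
  clause (armed OR heat OR net) is falsified — backtrack.
So heat = True.
  then (NOT heat OR idle OR key) forces key = True.
  then (NOT key OR NOT wind) forces wind = False.
  then (armed OR NOT heat OR NOT key OR wind) forces armed = True.
Set gpu = False.
  then (gpu OR NOT key OR NOT lock OR NOT rain) forces rain = False.
All clauses satisfied.

idle=F, net=F, heat=T, wind=F, gpu=F, busy=F, armed=T, rain=F, key=T, lock=T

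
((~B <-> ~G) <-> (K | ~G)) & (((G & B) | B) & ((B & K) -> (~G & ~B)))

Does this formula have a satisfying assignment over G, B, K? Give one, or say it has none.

Unsatisfiable

Case B = True: the formula simplifies to (G <-> (K | ~G)) & ~K.
  G = True: simplifies to K & ~K.
    K = True: the conjunct ~K is False.
    K = False: the conjunct K is False.
  G = False: the conjunct G <-> (K | ~G) becomes False <-> (K | True) = False.
Case B = False: the conjunct (G & B) | B becomes (G & False) | False = False.
Both cases fail — unsatisfiable.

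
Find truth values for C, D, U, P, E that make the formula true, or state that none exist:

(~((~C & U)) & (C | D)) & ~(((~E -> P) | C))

C = False; D = True; U = False; P = False; E = False

  ~((~C & U)) & (C | D) = True
    ~((~C & U)) = True
      ~C & U = False
        ~C = True
    C | D = True
  ~(((~E -> P) | C)) = True
    (~E -> P) | C = False
      ~E -> P = False
        ~E = True
Both conjuncts True, so the formula holds.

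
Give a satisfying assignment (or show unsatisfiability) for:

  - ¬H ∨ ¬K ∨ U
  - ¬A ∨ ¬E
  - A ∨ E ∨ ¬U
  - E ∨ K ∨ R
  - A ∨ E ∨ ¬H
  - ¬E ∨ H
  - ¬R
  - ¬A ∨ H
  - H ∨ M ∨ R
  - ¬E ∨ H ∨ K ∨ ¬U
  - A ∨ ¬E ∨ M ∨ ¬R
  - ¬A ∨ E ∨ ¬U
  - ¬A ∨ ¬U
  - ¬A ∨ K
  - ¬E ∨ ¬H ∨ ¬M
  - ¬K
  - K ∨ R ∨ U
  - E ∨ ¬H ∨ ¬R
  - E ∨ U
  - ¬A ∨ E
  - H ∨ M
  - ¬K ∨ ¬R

Unit clause (¬R) forces R = False.
Unit clause (¬K) forces K = False.
In (K ∨ R ∨ U) only U is left, so U = True.
In (E ∨ K ∨ R) only E is left, so E = True.
In (¬E ∨ H) only H is left, so H = True.
In (¬A ∨ ¬U) only ¬A is left, so A = False.
In (¬E ∨ ¬H ∨ ¬M) only ¬M is left, so M = False.
All clauses satisfied.

K: False; R: False; U: True; E: True; M: False; H: True; A: False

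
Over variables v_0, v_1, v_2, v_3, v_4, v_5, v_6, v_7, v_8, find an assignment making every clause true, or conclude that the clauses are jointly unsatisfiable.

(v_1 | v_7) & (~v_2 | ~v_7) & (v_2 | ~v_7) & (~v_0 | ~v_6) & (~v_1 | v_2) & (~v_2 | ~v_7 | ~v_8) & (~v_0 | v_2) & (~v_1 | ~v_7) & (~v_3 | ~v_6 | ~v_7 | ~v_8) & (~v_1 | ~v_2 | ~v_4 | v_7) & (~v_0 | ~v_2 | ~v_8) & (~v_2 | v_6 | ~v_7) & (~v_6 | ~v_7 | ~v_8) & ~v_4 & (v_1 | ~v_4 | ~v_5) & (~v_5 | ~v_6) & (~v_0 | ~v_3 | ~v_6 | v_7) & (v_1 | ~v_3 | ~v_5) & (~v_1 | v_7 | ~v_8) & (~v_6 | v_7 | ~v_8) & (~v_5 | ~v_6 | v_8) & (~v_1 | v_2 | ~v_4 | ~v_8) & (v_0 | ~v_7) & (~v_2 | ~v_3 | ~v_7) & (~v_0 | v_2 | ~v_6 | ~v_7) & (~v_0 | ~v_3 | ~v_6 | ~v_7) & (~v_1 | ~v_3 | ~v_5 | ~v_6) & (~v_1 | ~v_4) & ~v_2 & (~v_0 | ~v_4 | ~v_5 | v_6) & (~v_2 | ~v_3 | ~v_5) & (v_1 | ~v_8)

Case v_2 = True:
  Clause (~v_2) is falsified — contradiction.
Case v_2 = False:
  (v_2 | ~v_7) forces v_7 = False.
  (v_1 | v_7) forces v_1 = True.
  Clause (~v_1 | v_2) is falsified — contradiction.
Both cases fail, so the formula is unsatisfiable.

UNSATISFIABLE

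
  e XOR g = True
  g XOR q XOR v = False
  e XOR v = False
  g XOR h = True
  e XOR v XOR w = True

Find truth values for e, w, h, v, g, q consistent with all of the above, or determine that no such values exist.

e = True, w = True, h = True, v = True, g = False, q = True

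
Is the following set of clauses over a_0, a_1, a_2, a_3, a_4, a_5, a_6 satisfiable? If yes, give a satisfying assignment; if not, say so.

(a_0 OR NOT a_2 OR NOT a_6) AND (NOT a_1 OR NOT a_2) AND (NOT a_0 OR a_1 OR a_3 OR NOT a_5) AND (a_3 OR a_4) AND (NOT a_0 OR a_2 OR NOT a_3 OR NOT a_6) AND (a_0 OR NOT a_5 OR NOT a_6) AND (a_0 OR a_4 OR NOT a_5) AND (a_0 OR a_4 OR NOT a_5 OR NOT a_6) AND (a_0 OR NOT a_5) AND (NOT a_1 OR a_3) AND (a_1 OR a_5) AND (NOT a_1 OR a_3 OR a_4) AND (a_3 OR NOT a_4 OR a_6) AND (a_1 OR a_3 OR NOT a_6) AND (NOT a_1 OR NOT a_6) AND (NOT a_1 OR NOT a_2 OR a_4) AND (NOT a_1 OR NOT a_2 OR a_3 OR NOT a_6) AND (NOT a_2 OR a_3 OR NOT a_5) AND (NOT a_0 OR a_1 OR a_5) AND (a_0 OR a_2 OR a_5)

Set a_0 = True.
Set a_1 = False.
  then (a_1 OR a_5) forces a_5 = True.
  then (NOT a_0 OR a_1 OR a_3 OR NOT a_5) forces a_3 = True.
Set a_2 = True.
Set a_4 = True.
Set a_6 = False.
All clauses satisfied.

a_0 = True, a_1 = False, a_2 = True, a_3 = True, a_4 = True, a_5 = True, a_6 = False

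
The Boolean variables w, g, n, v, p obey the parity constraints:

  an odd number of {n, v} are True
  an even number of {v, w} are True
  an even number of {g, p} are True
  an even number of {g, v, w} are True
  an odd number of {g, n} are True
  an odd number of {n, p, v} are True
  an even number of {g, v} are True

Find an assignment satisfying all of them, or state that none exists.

w=F, g=F, n=T, v=F, p=F

{n, v}: 1 true → odd ✓
{v, w}: 0 true → even ✓
{g, p}: 0 true → even ✓
{g, v, w}: 0 true → even ✓
{g, n}: 1 true → odd ✓
{n, p, v}: 1 true → odd ✓
{g, v}: 0 true → even ✓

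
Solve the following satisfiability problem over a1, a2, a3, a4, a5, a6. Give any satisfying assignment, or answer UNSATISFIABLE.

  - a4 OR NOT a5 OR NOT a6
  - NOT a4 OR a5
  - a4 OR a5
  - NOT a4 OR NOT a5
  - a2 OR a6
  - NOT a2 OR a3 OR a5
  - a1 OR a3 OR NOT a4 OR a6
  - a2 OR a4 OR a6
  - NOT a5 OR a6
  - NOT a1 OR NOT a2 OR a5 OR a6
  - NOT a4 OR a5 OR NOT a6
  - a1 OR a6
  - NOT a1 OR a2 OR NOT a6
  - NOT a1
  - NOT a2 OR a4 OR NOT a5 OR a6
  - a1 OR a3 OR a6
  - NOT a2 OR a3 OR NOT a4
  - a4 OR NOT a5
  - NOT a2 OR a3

Case a4 = True:
  (NOT a4 OR a5) forces a5 = True.
  Clause (NOT a4 OR NOT a5) is falsified — contradiction.
Case a4 = False:
  (a4 OR a5) forces a5 = True.
  Clause (a4 OR NOT a5) is falsified — contradiction.
Both cases fail, so the formula is unsatisfiable.

No satisfying assignment exists.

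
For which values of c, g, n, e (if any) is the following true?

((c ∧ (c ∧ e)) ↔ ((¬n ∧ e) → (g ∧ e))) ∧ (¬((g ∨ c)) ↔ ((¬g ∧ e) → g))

c = True, g = False, n = True, e = True

  (c ∧ (c ∧ e)) ↔ ((¬n ∧ e) → (g ∧ e)) = True
    c ∧ (c ∧ e) = True
      c ∧ e = True
    (¬n ∧ e) → (g ∧ e) = True
      ¬n ∧ e = False
        ¬n = False
      g ∧ e = False
  ¬((g ∨ c)) ↔ ((¬g ∧ e) → g) = True
    ¬((g ∨ c)) = False
      g ∨ c = True
    (¬g ∧ e) → g = False
      ¬g ∧ e = True
        ¬g = True
Both conjuncts True, so the formula holds.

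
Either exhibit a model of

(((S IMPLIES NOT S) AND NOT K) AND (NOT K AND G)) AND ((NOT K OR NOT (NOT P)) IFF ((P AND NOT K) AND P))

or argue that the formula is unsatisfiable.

K: False; G: True; S: False; P: True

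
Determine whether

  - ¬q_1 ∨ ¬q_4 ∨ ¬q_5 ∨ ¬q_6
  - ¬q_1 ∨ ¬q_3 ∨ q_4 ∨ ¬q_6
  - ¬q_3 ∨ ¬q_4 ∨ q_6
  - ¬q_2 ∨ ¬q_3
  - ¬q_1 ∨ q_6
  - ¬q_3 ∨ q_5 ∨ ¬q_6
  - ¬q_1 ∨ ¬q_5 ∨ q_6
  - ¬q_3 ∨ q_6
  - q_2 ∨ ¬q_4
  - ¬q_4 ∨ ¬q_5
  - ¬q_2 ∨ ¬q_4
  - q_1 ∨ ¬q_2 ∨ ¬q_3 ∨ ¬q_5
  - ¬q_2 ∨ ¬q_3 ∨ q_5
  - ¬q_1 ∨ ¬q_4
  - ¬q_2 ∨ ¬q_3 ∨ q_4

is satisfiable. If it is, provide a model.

Set q_1 = False.
Set q_2 = True.
  then (¬q_2 ∨ ¬q_3) forces q_3 = False.
  then (¬q_2 ∨ ¬q_4) forces q_4 = False.
Set q_5 = False.
Set q_6 = True.
All clauses satisfied.

q_1: False; q_2: True; q_3: False; q_4: False; q_5: False; q_6: True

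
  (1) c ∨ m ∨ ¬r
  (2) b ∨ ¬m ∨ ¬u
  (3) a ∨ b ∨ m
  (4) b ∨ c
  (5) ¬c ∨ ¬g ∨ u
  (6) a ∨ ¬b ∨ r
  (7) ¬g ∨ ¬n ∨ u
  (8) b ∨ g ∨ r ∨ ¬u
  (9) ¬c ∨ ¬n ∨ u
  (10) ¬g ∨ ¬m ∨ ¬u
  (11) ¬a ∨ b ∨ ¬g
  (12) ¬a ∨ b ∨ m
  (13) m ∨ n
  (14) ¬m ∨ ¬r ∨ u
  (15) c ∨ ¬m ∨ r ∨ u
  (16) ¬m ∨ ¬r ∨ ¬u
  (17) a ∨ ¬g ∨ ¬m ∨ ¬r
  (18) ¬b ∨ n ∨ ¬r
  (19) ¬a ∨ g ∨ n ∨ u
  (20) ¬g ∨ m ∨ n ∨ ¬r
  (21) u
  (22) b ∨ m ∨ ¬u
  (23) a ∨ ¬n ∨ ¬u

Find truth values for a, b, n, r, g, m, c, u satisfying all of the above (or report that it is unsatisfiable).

Unit clause (u) forces u = True.
Try a = False:
  (a ∨ ¬n ∨ ¬u) forces n = False.
  (m ∨ n) forces m = True.
  (b ∨ ¬m ∨ ¬u) forces b = True.
  (a ∨ ¬b ∨ r) forces r = True.
  clause (¬m ∨ ¬r ∨ ¬u) is falsified — backtrack.
So a = True.
Set b = True.
Set n = True.
Set r = False.
Set g = False.
Set m = False.
Set c = False.
All clauses satisfied.

a=T, b=T, n=T, r=F, g=F, m=F, c=F, u=T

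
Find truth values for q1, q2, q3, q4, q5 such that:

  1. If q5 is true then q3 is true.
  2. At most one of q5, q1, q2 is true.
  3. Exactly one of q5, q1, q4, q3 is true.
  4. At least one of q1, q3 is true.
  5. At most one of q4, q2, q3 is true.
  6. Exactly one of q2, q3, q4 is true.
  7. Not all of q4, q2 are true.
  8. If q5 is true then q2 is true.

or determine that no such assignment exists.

q1: False, q2: False, q3: True, q4: False, q5: False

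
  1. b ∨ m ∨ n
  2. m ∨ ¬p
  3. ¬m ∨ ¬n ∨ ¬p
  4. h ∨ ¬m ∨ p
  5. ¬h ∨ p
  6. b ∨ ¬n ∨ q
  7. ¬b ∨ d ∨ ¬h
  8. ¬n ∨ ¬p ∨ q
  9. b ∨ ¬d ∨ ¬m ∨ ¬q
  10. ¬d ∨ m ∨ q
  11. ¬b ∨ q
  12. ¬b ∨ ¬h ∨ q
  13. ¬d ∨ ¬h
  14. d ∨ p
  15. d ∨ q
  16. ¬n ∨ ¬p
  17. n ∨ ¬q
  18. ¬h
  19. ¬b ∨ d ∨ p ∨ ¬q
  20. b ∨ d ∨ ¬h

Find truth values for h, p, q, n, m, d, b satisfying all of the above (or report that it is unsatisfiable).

Unit clause (¬h) forces h = False.
Set p = False.
  then (h ∨ ¬m ∨ p) forces m = False.
  then (d ∨ p) forces d = True.
  then (¬d ∨ m ∨ q) forces q = True.
  then (n ∨ ¬q) forces n = True.
Set b = False.
All clauses satisfied.

h = False, p = False, q = True, n = True, m = False, d = True, b = False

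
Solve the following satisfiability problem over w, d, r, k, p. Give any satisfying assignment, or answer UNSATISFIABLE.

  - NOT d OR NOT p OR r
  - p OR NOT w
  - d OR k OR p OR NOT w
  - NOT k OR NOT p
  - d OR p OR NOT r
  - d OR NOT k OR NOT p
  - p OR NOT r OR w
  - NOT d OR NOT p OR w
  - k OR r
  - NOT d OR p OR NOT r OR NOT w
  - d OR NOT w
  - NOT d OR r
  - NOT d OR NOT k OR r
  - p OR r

w = True; d = True; r = True; k = False; p = True

Set w = True.
  then (p OR NOT w) forces p = True.
  then (NOT k OR NOT p) forces k = False.
  then (k OR r) forces r = True.
  then (d OR NOT w) forces d = True.
All clauses satisfied.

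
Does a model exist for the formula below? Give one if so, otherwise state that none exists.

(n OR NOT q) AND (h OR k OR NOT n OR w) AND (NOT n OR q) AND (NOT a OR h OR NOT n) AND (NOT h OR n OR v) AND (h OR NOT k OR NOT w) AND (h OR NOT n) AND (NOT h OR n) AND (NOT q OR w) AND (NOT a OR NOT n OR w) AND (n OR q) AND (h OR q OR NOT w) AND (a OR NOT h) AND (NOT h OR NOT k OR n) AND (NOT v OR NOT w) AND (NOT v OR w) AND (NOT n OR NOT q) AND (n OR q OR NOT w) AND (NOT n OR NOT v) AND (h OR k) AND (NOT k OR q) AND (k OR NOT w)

Case n = True:
  (NOT n OR q) forces q = True.
  Clause (NOT n OR NOT q) is falsified — contradiction.
Case n = False:
  (n OR NOT q) forces q = False.
  Clause (n OR q) is falsified — contradiction.
Both cases fail, so the formula is unsatisfiable.

UNSATISFIABLE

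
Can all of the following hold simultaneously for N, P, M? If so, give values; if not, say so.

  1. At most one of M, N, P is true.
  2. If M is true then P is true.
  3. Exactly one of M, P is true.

N: False; P: True; M: False

  (1) {M, N, P}: 1 true — at most one ✓
  (2) M=F ⇒ P: vacuous ✓
  (3) {M, P}: 1 true — exactly one ✓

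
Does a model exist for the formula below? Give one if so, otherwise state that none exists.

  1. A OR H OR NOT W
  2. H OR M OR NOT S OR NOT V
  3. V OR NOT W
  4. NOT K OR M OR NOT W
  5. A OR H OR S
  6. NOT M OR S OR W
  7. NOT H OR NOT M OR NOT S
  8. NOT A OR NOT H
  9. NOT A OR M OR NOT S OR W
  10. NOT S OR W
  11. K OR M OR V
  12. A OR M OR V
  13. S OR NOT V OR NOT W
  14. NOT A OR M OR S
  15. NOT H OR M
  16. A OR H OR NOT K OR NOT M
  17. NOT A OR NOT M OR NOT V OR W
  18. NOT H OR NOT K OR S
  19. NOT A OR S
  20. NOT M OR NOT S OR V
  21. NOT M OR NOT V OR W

Set V = True.
Set M = True.
  then (NOT M OR NOT V OR W) forces W = True.
  then (S OR NOT V OR NOT W) forces S = True.
  then (NOT H OR NOT M OR NOT S) forces H = False.
  then (A OR H OR NOT W) forces A = True.
Set K = False.
All clauses satisfied.

V=T, M=T, H=F, W=T, K=F, S=T, A=T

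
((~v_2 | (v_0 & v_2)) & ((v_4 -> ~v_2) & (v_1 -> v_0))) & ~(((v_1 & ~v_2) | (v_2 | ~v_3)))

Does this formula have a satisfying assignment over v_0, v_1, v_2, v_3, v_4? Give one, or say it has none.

v_0 = True, v_1 = False, v_2 = False, v_3 = True, v_4 = True

  (~v_2 | (v_0 & v_2)) & ((v_4 -> ~v_2) & (v_1 -> v_0)) = True
    ~v_2 | (v_0 & v_2) = True
      ~v_2 = True
      v_0 & v_2 = False
    (v_4 -> ~v_2) & (v_1 -> v_0) = True
      v_4 -> ~v_2 = True
        ~v_2 = True
      v_1 -> v_0 = True
  ~(((v_1 & ~v_2) | (v_2 | ~v_3))) = True
    (v_1 & ~v_2) | (v_2 | ~v_3) = False
      v_1 & ~v_2 = False
        ~v_2 = True
      v_2 | ~v_3 = False
        ~v_3 = False
Both conjuncts True, so the formula holds.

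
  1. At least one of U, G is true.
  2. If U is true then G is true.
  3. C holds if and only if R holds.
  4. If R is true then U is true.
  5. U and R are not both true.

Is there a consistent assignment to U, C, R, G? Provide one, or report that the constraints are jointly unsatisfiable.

U = True; C = False; R = False; G = True

  (1) {U, G}: 2 true — at least one ✓
  (2) U=T ⇒ G: T ✓
  (3) C=F, R=F — same ✓
  (4) R=F ⇒ U: vacuous ✓
  (5) U=T, R=F — not both ✓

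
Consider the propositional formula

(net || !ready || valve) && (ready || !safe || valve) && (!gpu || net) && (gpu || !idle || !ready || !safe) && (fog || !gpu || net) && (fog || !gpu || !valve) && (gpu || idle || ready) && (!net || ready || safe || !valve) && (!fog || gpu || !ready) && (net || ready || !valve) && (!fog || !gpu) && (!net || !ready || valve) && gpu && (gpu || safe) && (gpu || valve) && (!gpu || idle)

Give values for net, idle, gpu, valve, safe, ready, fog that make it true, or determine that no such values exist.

net: True; idle: True; gpu: True; valve: False; safe: False; ready: False; fog: False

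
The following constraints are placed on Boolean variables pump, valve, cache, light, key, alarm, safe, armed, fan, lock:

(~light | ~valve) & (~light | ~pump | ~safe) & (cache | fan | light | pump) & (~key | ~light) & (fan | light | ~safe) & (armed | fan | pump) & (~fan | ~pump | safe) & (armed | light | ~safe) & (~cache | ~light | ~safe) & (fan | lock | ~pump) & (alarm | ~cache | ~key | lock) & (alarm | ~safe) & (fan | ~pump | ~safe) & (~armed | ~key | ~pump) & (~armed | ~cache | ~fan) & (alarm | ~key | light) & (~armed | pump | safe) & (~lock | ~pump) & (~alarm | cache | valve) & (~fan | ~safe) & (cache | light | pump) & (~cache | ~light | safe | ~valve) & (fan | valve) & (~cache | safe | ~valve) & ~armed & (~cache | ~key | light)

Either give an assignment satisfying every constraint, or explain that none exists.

pump=F; valve=F; cache=T; light=F; key=F; alarm=F; safe=F; armed=F; fan=T; lock=T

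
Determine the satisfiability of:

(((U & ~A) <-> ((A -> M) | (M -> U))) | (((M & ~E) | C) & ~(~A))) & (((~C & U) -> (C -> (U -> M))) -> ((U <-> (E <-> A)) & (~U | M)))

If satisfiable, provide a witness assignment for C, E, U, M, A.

C=F, E=F, U=T, M=T, A=F

  ((U & ~A) <-> ((A -> M) | (M -> U))) | (((M & ~E) | C) & ~(~A)) = True
    (U & ~A) <-> ((A -> M) | (M -> U)) = True
      U & ~A = True
        ~A = True
      (A -> M) | (M -> U) = True
        A -> M = True
        M -> U = True
    ((M & ~E) | C) & ~(~A) = False
      (M & ~E) | C = True
        M & ~E = True
          ~E = True
      ~(~A) = False
        ~A = True
  ((~C & U) -> (C -> (U -> M))) -> ((U <-> (E <-> A)) & (~U | M)) = True
    (~C & U) -> (C -> (U -> M)) = True
      ~C & U = True
        ~C = True
      C -> (U -> M) = True
        U -> M = True
    (U <-> (E <-> A)) & (~U | M) = True
      U <-> (E <-> A) = True
        E <-> A = True
      ~U | M = True
        ~U = False
Both conjuncts True, so the formula holds.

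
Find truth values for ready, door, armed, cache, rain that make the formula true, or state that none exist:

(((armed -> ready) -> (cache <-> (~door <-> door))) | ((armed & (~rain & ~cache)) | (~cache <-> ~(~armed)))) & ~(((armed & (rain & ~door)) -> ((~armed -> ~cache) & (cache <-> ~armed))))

ready = False; door = False; armed = True; cache = True; rain = True

  ((armed -> ready) -> (cache <-> (~door <-> door))) | ((armed & (~rain & ~cache)) | (~cache <-> ~(~armed))) = True
    (armed -> ready) -> (cache <-> (~door <-> door)) = True
      armed -> ready = False
      cache <-> (~door <-> door) = False
        ~door <-> door = False
          ~door = True
    (armed & (~rain & ~cache)) | (~cache <-> ~(~armed)) = False
      armed & (~rain & ~cache) = False
        ~rain & ~cache = False
          ~rain = False
          ~cache = False
      ~cache <-> ~(~armed) = False
        ~cache = False
        ~(~armed) = True
          ~armed = False
  ~(((armed & (rain & ~door)) -> ((~armed -> ~cache) & (cache <-> ~armed)))) = True
    (armed & (rain & ~door)) -> ((~armed -> ~cache) & (cache <-> ~armed)) = False
      armed & (rain & ~door) = True
        rain & ~door = True
          ~door = True
      (~armed -> ~cache) & (cache <-> ~armed) = False
        ~armed -> ~cache = True
          ~armed = False
          ~cache = False
        cache <-> ~armed = False
          ~armed = False
Both conjuncts True, so the formula holds.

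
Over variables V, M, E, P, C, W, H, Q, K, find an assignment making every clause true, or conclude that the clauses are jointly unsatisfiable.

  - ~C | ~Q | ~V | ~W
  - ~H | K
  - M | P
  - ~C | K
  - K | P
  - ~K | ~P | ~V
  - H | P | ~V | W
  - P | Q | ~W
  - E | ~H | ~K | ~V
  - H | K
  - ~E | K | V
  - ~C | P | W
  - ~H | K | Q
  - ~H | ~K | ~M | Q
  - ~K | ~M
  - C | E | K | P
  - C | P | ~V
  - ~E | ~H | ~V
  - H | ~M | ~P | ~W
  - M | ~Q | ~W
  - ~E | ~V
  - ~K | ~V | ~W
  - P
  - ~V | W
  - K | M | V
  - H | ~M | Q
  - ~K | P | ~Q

Unit clause (P) forces P = True.
Try V = True:
  (~K | ~P | ~V) forces K = False.
  (~H | K) forces H = False.
  clause (H | K) is falsified — backtrack.
So V = False.
Set M = False.
  then (K | M | V) forces K = True.
Set E = False.
Set C = False.
Set W = True.
  then (M | ~Q | ~W) forces Q = False.
Set H = False.
All clauses satisfied.

V = False, M = False, E = False, P = True, C = False, W = True, H = False, Q = False, K = True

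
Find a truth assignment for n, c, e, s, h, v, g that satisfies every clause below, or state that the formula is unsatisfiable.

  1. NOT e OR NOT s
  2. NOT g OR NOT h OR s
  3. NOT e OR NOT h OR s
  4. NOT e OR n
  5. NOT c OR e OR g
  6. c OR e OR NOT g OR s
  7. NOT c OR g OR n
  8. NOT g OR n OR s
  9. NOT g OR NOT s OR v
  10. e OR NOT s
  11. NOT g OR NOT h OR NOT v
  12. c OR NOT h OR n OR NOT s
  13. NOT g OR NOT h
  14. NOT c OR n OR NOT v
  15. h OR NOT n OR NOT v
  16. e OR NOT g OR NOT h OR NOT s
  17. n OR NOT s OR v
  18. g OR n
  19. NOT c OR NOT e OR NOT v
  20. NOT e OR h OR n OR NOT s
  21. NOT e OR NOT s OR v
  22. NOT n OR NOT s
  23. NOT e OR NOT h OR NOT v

n: True, c: False, e: True, s: False, h: False, v: False, g: False

Try n = False:
  (NOT e OR n) forces e = False.
  (e OR NOT s) forces s = False.
  (NOT g OR n OR s) forces g = False.
  clause (g OR n) is falsified — backtrack.
So n = True.
  then (NOT n OR NOT s) forces s = False.
Set c = False.
Set e = True.
  then (NOT e OR NOT h OR s) forces h = False.
  then (h OR NOT n OR NOT v) forces v = False.
Set g = False.
All clauses satisfied.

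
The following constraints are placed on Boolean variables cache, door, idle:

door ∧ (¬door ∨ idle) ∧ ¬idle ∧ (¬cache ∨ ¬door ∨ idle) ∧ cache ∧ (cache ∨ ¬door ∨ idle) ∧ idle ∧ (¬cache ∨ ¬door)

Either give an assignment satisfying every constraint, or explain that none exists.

Case idle = True:
  Clause (¬idle) is falsified — contradiction.
Case idle = False:
  Clause (idle) is falsified — contradiction.
Both cases fail, so the formula is unsatisfiable.

No satisfying assignment exists.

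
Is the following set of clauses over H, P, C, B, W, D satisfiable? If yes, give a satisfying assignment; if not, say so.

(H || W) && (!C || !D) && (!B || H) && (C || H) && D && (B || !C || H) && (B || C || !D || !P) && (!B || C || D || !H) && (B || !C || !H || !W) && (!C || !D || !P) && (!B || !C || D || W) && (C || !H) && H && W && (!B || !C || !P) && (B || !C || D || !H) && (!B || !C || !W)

Case H = True:
  (D) forces D = True.
  (!C || !D) forces C = False.
  Clause (C || !H) is falsified — contradiction.
Case H = False:
  Clause (H) is falsified — contradiction.
Both cases fail, so the formula is unsatisfiable.

Unsatisfiable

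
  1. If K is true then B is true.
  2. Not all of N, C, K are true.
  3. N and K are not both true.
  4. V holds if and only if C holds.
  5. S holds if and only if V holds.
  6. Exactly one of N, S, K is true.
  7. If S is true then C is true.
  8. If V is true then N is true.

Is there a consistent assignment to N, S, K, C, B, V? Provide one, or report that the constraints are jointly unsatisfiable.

N=F, S=F, K=T, C=F, B=T, V=F

  (1) K=T ⇒ B: T ✓
  (2) {N, C, K}: 1/3 true — not all ✓
  (3) N=F, K=T — not both ✓
  (4) V=F, C=F — same ✓
  (5) S=F, V=F — same ✓
  (6) {N, S, K}: 1 true — exactly one ✓
  (7) S=F ⇒ C: vacuous ✓
  (8) V=F ⇒ N: vacuous ✓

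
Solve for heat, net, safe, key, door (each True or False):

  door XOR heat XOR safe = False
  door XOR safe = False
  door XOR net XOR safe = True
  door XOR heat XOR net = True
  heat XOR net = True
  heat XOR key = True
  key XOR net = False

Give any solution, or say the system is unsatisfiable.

heat: False; net: True; safe: False; key: True; door: False

door XOR heat XOR safe = F XOR F XOR F = False ✓
door XOR safe = F XOR F = False ✓
door XOR net XOR safe = F XOR T XOR F = True ✓
door XOR heat XOR net = F XOR F XOR T = True ✓
heat XOR net = F XOR T = True ✓
heat XOR key = F XOR T = True ✓
key XOR net = T XOR T = False ✓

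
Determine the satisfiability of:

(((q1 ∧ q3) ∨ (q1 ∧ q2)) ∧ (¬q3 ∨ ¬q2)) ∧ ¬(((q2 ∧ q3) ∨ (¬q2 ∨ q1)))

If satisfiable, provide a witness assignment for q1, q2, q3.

Unsatisfiable — no assignment works.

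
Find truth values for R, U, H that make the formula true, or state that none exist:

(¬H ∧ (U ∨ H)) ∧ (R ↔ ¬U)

R = False, U = True, H = False

  ¬H ∧ (U ∨ H) = True
    ¬H = True
    U ∨ H = True
  R ↔ ¬U = True
    ¬U = False
Both conjuncts True, so the formula holds.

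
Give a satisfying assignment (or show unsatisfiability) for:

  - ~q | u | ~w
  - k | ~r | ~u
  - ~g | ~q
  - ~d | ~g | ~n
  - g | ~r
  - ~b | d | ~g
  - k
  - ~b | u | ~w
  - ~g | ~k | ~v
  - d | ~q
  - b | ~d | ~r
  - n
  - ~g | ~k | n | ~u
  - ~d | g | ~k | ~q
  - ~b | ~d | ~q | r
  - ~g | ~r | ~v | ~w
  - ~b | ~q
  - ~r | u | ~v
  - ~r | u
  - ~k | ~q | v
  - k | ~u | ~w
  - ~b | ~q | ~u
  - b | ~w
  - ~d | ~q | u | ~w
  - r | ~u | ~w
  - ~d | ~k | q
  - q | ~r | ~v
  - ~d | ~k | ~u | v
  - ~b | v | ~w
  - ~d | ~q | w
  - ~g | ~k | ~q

Unit clause (k) forces k = True.
Unit clause (n) forces n = True.
Set u = True.
Set g = True.
  then (~g | ~q) forces q = False.
  then (~d | ~g | ~n) forces d = False.
  then (~b | d | ~g) forces b = False.
  then (~g | ~k | ~v) forces v = False.
  then (b | ~w) forces w = False.
Set r = True.
All clauses satisfied.

u = True; g = True; q = False; r = True; n = True; d = False; w = False; v = False; k = True; b = False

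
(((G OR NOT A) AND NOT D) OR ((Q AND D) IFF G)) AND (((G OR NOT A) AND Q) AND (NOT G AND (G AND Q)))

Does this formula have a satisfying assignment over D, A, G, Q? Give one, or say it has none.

Unsatisfiable

Case G = True: the conjunct NOT G is False.
Case G = False: the conjunct G is False.
Both cases fail — unsatisfiable.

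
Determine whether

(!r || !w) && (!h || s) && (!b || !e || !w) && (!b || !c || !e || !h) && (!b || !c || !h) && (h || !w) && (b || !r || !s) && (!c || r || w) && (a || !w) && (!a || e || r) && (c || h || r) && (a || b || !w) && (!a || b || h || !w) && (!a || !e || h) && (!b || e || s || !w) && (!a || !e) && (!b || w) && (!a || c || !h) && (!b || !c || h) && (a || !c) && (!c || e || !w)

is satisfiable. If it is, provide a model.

r = True, s = False, h = False, e = False, a = True, b = False, w = False, c = False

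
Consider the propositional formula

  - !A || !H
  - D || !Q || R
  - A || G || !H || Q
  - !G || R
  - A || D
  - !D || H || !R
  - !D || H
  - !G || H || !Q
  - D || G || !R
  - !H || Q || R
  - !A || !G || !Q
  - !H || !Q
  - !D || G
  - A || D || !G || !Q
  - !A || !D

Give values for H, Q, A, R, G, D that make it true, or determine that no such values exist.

Set H = True.
  then (!A || !H) forces A = False.
  then (A || D) forces D = True.
  then (!H || !Q) forces Q = False.
  then (!D || G) forces G = True.
  then (!G || R) forces R = True.
All clauses satisfied.

H = True, Q = False, A = False, R = True, G = True, D = True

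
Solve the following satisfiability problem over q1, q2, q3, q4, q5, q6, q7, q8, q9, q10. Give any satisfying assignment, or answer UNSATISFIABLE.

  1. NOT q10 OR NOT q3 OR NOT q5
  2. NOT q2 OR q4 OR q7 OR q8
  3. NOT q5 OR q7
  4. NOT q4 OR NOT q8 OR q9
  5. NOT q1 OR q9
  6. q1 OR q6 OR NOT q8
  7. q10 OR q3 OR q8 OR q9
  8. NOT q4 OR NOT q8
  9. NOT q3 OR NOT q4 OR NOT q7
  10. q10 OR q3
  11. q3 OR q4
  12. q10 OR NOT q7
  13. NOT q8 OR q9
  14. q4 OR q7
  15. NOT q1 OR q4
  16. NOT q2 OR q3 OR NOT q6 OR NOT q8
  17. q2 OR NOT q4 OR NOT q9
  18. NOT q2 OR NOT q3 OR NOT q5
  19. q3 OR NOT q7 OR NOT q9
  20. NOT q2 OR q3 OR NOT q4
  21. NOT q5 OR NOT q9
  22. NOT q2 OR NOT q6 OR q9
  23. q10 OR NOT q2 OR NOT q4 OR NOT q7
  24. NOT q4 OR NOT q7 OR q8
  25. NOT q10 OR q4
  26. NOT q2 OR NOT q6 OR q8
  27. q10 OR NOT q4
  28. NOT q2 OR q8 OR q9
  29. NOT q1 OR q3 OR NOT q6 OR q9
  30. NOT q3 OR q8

q1 = False, q2 = False, q3 = False, q4 = True, q5 = False, q6 = False, q7 = False, q8 = False, q9 = False, q10 = True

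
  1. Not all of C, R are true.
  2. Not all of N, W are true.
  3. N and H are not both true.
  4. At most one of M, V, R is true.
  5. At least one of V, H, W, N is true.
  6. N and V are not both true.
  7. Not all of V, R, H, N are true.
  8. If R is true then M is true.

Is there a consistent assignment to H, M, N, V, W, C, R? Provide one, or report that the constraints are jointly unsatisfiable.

H=F; M=T; N=T; V=F; W=F; C=T; R=F

  (1) {C, R}: 1/2 true — not all ✓
  (2) {N, W}: 1/2 true — not all ✓
  (3) N=T, H=F — not both ✓
  (4) {M, V, R}: 1 true — at most one ✓
  (5) {V, H, W, N}: 1 true — at least one ✓
  (6) N=T, V=F — not both ✓
  (7) {V, R, H, N}: 1/4 true — not all ✓
  (8) R=F ⇒ M: vacuous ✓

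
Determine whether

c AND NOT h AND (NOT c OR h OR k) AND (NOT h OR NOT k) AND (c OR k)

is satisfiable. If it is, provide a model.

c = True, h = False, k = True

Unit clause (c) forces c = True.
Unit clause (NOT h) forces h = False.
In (NOT c OR h OR k) only k is left, so k = True.
Check each clause:
  (c): c holds.
  (NOT h): NOT h holds.
  (NOT c OR h OR k): k holds.
  (NOT h OR NOT k): NOT h holds.
  (c OR k): c holds.
All clauses satisfied.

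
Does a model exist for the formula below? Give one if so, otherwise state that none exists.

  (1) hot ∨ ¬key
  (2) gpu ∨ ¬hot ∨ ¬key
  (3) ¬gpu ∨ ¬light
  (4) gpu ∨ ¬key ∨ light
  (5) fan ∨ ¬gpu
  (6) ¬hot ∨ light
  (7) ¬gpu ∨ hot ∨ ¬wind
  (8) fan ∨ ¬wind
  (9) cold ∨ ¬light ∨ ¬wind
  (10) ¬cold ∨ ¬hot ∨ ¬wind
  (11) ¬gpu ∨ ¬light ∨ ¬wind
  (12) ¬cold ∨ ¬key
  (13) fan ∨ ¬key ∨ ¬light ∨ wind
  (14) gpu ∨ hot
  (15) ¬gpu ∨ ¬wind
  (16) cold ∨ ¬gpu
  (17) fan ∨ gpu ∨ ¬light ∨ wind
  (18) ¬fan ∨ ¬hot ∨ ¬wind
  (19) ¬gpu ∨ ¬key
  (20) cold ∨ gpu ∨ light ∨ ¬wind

Set wind = False.
Set gpu = True.
  then (¬gpu ∨ ¬light) forces light = False.
  then (fan ∨ ¬gpu) forces fan = True.
  then (¬hot ∨ light) forces hot = False.
  then (cold ∨ ¬gpu) forces cold = True.
  then (¬gpu ∨ ¬key) forces key = False.
All clauses satisfied.

wind=F; gpu=T; hot=F; key=F; light=F; cold=T; fan=T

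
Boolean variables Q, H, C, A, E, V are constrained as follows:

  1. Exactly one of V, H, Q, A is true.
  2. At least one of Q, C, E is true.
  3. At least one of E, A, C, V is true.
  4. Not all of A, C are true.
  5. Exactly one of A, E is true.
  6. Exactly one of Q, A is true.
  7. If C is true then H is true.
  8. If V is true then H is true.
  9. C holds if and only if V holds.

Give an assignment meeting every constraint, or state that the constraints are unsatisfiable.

Q: True; H: False; C: False; A: False; E: True; V: False

  (1) {V, H, Q, A}: 1 true — exactly one ✓
  (2) {Q, C, E}: 2 true — at least one ✓
  (3) {E, A, C, V}: 1 true — at least one ✓
  (4) {A, C}: 0/2 true — not all ✓
  (5) {A, E}: 1 true — exactly one ✓
  (6) {Q, A}: 1 true — exactly one ✓
  (7) C=F ⇒ H: vacuous ✓
  (8) V=F ⇒ H: vacuous ✓
  (9) C=F, V=F — same ✓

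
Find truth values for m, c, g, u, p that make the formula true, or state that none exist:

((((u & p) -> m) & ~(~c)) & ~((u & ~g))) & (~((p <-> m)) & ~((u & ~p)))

m = False, c = True, g = False, u = False, p = True

  (((u & p) -> m) & ~(~c)) & ~((u & ~g)) = True
    ((u & p) -> m) & ~(~c) = True
      (u & p) -> m = True
        u & p = False
      ~(~c) = True
        ~c = False
    ~((u & ~g)) = True
      u & ~g = False
        ~g = True
  ~((p <-> m)) & ~((u & ~p)) = True
    ~((p <-> m)) = True
      p <-> m = False
    ~((u & ~p)) = True
      u & ~p = False
        ~p = False
Both conjuncts True, so the formula holds.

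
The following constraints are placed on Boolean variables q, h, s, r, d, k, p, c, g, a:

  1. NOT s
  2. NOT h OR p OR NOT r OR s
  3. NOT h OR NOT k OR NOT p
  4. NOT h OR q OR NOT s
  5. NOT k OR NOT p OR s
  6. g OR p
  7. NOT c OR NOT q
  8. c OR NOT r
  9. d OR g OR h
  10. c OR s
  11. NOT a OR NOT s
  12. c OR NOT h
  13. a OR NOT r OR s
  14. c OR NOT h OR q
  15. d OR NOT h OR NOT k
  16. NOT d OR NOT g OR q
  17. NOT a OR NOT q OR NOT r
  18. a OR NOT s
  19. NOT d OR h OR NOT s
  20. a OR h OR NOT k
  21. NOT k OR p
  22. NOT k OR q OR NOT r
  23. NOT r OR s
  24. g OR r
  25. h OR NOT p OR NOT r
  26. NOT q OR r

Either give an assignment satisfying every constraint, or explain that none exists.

q: False; h: False; s: False; r: False; d: False; k: False; p: False; c: True; g: True; a: True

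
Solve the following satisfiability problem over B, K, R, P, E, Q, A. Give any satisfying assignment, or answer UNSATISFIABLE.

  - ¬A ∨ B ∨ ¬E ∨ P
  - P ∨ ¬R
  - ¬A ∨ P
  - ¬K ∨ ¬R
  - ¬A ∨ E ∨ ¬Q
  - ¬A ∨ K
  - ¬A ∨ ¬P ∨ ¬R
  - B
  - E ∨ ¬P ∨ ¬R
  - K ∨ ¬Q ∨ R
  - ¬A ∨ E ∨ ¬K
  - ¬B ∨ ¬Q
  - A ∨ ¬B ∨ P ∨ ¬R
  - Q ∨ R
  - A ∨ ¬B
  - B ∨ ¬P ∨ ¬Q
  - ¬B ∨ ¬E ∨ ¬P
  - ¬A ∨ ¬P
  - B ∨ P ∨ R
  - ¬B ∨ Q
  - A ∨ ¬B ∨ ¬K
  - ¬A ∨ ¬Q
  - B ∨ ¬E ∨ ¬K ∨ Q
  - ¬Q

UNSATISFIABLE

Case B = True:
  (¬B ∨ ¬Q) forces Q = False.
  Clause (¬B ∨ Q) is falsified — contradiction.
Case B = False:
  Clause (B) is falsified — contradiction.
Both cases fail, so the formula is unsatisfiable.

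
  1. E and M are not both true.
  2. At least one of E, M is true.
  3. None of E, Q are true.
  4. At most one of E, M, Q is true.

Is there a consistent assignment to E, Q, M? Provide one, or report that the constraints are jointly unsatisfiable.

E = False; Q = False; M = True

  (1) E=F, M=T — not both ✓
  (2) {E, M}: 1 true — at least one ✓
  (3) {E, Q}: 0 true — none ✓
  (4) {E, M, Q}: 1 true — at most one ✓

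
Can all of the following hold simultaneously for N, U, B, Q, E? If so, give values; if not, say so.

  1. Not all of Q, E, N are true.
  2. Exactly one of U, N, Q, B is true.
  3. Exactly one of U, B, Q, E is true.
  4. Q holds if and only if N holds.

N: False; U: True; B: False; Q: False; E: False

  (1) {Q, E, N}: 0/3 true — not all ✓
  (2) {U, N, Q, B}: 1 true — exactly one ✓
  (3) {U, B, Q, E}: 1 true — exactly one ✓
  (4) Q=F, N=F — same ✓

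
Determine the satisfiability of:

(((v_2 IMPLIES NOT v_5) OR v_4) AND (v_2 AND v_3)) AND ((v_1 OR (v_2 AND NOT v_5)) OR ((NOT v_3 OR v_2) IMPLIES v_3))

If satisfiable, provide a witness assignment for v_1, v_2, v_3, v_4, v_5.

v_1 = False, v_2 = True, v_3 = True, v_4 = False, v_5 = False

  ((v_2 IMPLIES NOT v_5) OR v_4) AND (v_2 AND v_3) = True
    (v_2 IMPLIES NOT v_5) OR v_4 = True
      v_2 IMPLIES NOT v_5 = True
        NOT v_5 = True
    v_2 AND v_3 = True
  (v_1 OR (v_2 AND NOT v_5)) OR ((NOT v_3 OR v_2) IMPLIES v_3) = True
    v_1 OR (v_2 AND NOT v_5) = True
      v_2 AND NOT v_5 = True
        NOT v_5 = True
    (NOT v_3 OR v_2) IMPLIES v_3 = True
      NOT v_3 OR v_2 = True
        NOT v_3 = False
Both conjuncts True, so the formula holds.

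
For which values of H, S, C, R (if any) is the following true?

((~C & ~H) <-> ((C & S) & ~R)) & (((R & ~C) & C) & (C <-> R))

The formula is unsatisfiable.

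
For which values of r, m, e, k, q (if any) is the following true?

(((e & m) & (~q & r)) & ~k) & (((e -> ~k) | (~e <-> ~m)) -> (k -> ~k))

r = True, m = True, e = True, k = False, q = False

  ((e & m) & (~q & r)) & ~k = True
    (e & m) & (~q & r) = True
      e & m = True
      ~q & r = True
        ~q = True
    ~k = True
  ((e -> ~k) | (~e <-> ~m)) -> (k -> ~k) = True
    (e -> ~k) | (~e <-> ~m) = True
      e -> ~k = True
        ~k = True
      ~e <-> ~m = True
        ~e = False
        ~m = False
    k -> ~k = True
      ~k = True
Both conjuncts True, so the formula holds.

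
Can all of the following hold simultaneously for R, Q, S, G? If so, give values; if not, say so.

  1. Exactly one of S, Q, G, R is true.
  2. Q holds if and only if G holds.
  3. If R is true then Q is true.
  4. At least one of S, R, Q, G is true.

R: False, Q: False, S: True, G: False

  (1) {S, Q, G, R}: 1 true — exactly one ✓
  (2) Q=F, G=F — same ✓
  (3) R=F ⇒ Q: vacuous ✓
  (4) {S, R, Q, G}: 1 true — at least one ✓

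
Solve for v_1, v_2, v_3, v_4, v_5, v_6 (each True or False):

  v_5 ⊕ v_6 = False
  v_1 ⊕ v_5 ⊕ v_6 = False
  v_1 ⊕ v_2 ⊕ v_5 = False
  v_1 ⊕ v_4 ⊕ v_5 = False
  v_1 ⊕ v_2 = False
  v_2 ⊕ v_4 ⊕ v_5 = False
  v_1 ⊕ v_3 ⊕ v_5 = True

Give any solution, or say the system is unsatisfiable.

v_1: False; v_2: False; v_3: True; v_4: False; v_5: False; v_6: False

v_5 ⊕ v_6 = F ⊕ F = False ✓
v_1 ⊕ v_5 ⊕ v_6 = F ⊕ F ⊕ F = False ✓
v_1 ⊕ v_2 ⊕ v_5 = F ⊕ F ⊕ F = False ✓
v_1 ⊕ v_4 ⊕ v_5 = F ⊕ F ⊕ F = False ✓
v_1 ⊕ v_2 = F ⊕ F = False ✓
v_2 ⊕ v_4 ⊕ v_5 = F ⊕ F ⊕ F = False ✓
v_1 ⊕ v_3 ⊕ v_5 = F ⊕ T ⊕ F = True ✓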